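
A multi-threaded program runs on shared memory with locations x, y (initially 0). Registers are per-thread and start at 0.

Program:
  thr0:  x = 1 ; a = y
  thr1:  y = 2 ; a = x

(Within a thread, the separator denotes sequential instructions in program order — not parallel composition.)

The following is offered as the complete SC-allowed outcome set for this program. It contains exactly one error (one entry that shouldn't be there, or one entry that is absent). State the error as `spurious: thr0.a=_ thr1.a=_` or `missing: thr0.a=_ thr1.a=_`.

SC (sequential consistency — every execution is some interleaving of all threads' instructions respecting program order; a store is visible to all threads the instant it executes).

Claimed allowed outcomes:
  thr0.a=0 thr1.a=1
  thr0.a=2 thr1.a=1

missing: thr0.a=2 thr1.a=0

outcome vector order: (thr0.a,thr1.a)
under SC → <0 1> <2 0> <2 1>
SC∖claimed = {<2 0>}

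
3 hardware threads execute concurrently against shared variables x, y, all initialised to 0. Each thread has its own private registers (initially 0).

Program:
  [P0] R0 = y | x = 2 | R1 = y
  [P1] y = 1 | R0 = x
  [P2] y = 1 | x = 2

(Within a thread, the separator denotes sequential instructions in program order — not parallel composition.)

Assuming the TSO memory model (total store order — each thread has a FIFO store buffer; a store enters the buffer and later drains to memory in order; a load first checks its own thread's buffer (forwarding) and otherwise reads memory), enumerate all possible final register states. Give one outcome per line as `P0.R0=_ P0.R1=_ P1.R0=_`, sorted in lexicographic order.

P0.R0=0 P0.R1=0 P1.R0=0
P0.R0=0 P0.R1=0 P1.R0=2
P0.R0=0 P0.R1=1 P1.R0=0
P0.R0=0 P0.R1=1 P1.R0=2
P0.R0=1 P0.R1=1 P1.R0=0
P0.R0=1 P0.R1=1 P1.R0=2

outcome vector order: (P0.R0,P0.R1,P1.R0)
|TSO outcomes| = 6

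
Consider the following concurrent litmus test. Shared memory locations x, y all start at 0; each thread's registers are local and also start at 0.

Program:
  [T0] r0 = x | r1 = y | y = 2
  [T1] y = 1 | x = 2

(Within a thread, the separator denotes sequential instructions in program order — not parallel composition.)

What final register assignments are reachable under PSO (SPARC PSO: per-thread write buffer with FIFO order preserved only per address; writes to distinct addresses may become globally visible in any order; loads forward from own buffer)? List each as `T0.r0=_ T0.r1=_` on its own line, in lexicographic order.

T0.r0=0 T0.r1=0
T0.r0=0 T0.r1=1
T0.r0=2 T0.r1=0
T0.r0=2 T0.r1=1

outcome vector order: (T0.r0,T0.r1)
|PSO outcomes| = 4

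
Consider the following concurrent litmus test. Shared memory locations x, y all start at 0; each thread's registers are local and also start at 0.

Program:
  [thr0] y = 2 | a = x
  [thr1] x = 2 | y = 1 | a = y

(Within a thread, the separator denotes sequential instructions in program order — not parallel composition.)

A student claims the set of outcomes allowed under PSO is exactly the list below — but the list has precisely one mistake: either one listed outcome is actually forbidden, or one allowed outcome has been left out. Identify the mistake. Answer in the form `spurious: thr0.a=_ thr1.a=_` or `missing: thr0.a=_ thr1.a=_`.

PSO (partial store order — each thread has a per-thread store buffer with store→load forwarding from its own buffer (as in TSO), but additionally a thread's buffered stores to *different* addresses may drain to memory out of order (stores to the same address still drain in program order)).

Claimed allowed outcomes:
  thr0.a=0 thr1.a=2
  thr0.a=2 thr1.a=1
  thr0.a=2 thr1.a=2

missing: thr0.a=0 thr1.a=1

outcome vector order: (thr0.a,thr1.a)
[PSO] allowed = {<0 1> <0 2> <2 1> <2 2>}
PSO∖claimed = {<0 1>}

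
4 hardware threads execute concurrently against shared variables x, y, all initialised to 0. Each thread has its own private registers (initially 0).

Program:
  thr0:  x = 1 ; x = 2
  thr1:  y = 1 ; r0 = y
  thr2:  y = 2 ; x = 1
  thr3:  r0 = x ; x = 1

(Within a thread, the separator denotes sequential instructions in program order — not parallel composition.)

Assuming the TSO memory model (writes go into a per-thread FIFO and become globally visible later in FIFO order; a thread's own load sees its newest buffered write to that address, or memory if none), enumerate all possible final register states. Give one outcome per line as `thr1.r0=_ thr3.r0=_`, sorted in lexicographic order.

thr1.r0=1 thr3.r0=0
thr1.r0=1 thr3.r0=1
thr1.r0=1 thr3.r0=2
thr1.r0=2 thr3.r0=0
thr1.r0=2 thr3.r0=1
thr1.r0=2 thr3.r0=2

outcome vector order: (thr1.r0,thr3.r0)
|TSO outcomes| = 6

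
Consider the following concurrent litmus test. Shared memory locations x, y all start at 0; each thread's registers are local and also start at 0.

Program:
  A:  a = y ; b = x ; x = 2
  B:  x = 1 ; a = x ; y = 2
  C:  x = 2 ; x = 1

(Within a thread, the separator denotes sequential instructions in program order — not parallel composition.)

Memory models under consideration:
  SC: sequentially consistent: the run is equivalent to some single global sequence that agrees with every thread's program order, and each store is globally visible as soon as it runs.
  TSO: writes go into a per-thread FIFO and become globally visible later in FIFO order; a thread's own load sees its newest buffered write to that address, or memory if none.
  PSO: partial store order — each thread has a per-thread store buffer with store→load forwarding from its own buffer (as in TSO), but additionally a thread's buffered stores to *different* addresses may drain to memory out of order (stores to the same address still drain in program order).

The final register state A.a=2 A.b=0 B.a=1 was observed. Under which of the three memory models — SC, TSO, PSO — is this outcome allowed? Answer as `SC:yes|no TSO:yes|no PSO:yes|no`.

SC:no TSO:no PSO:yes

outcome vector order: (A.a,A.b,B.a)
under SC → <0 0 1>; <0 0 2>; <0 1 1>; <0 1 2>; <0 2 1>; <0 2 2>; <2 1 1>; <2 1 2>; <2 2 1>; <2 2 2>
under TSO → <0 0 1>; <0 0 2>; <0 1 1>; <0 1 2>; <0 2 1>; <0 2 2>; <2 1 1>; <2 1 2>; <2 2 1>; <2 2 2>
under PSO → <0 0 1>; <0 0 2>; <0 1 1>; <0 1 2>; <0 2 1>; <0 2 2>; <2 0 1>; <2 1 1>; <2 1 2>; <2 2 1>; <2 2 2>
target <2 0 1> ∈ {PSO}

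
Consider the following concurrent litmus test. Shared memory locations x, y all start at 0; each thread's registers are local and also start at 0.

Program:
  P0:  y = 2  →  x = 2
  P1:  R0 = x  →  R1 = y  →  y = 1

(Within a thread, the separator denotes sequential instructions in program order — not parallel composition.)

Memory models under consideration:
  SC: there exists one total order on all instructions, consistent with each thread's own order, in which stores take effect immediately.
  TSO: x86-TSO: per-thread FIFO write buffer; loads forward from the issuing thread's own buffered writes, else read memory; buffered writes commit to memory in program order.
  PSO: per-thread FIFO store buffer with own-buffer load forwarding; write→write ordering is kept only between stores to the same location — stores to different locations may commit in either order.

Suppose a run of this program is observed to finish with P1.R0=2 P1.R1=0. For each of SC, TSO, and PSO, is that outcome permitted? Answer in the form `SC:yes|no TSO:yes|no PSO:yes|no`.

SC:no TSO:no PSO:yes

outcome vector order: (P1.R0,P1.R1)
under SC → 0/0, 0/2, 2/2
under TSO → 0/0, 0/2, 2/2
under PSO → 0/0, 0/2, 2/0, 2/2
target 2/0 ∈ {PSO}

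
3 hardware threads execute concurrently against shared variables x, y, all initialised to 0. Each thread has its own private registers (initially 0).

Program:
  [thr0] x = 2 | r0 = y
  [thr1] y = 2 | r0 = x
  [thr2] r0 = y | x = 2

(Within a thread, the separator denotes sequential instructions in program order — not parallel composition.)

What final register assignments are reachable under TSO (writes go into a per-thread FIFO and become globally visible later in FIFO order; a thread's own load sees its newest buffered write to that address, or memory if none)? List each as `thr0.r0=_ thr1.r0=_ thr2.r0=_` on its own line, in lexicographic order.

outcome vector order: (thr0.r0,thr1.r0,thr2.r0)
|TSO outcomes| = 8

thr0.r0=0 thr1.r0=0 thr2.r0=0
thr0.r0=0 thr1.r0=0 thr2.r0=2
thr0.r0=0 thr1.r0=2 thr2.r0=0
thr0.r0=0 thr1.r0=2 thr2.r0=2
thr0.r0=2 thr1.r0=0 thr2.r0=0
thr0.r0=2 thr1.r0=0 thr2.r0=2
thr0.r0=2 thr1.r0=2 thr2.r0=0
thr0.r0=2 thr1.r0=2 thr2.r0=2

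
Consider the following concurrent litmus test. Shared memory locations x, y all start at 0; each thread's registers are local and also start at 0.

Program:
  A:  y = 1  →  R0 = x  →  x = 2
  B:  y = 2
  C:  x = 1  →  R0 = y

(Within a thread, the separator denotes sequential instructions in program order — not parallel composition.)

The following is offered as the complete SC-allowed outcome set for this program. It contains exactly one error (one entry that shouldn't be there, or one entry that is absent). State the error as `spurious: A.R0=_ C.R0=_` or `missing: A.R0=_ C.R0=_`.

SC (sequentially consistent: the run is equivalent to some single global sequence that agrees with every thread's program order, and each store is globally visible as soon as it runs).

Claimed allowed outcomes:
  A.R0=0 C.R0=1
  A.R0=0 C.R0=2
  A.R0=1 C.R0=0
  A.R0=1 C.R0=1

missing: A.R0=1 C.R0=2

outcome vector order: (A.R0,C.R0)
SC: 5 outcomes — {01, 02, 10, 11, 12}
SC∖claimed = {12}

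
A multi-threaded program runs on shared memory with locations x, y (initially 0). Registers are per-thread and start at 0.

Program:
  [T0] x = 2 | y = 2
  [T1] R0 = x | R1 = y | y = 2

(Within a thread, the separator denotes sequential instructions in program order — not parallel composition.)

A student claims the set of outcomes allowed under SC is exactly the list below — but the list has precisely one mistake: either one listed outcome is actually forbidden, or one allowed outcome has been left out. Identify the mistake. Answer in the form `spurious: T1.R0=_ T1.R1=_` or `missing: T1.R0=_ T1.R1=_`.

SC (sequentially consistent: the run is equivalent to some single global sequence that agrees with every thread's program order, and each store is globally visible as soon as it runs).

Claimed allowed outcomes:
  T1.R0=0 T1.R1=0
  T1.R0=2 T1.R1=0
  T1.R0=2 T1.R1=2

outcome vector order: (T1.R0,T1.R1)
SC (4): 0/0 0/2 2/0 2/2
SC∖claimed = {0/2}

missing: T1.R0=0 T1.R1=2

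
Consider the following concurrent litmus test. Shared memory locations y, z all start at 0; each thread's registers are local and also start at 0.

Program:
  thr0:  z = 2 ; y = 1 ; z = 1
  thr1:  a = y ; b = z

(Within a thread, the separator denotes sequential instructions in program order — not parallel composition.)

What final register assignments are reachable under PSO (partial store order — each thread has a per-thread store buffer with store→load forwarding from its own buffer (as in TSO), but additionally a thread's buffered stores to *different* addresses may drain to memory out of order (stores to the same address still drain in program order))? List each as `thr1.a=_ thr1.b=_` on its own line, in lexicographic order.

thr1.a=0 thr1.b=0
thr1.a=0 thr1.b=1
thr1.a=0 thr1.b=2
thr1.a=1 thr1.b=0
thr1.a=1 thr1.b=1
thr1.a=1 thr1.b=2

outcome vector order: (thr1.a,thr1.b)
|PSO outcomes| = 6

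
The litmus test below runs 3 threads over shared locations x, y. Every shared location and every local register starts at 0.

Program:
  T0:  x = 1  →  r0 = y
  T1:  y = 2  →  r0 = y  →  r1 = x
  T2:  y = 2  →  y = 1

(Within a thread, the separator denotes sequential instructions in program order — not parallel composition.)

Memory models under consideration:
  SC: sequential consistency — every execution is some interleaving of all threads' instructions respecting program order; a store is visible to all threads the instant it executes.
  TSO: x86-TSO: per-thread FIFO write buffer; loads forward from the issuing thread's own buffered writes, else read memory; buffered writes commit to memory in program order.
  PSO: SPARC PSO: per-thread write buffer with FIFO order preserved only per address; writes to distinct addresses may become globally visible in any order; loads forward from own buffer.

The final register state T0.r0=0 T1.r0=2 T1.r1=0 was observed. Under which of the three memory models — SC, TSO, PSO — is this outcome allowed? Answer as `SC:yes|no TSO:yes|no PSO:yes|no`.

outcome vector order: (T0.r0,T1.r0,T1.r1)
under SC → <0 1 1> <0 2 1> <1 1 0> <1 1 1> <1 2 0> <1 2 1> <2 1 1> <2 2 0> <2 2 1>
under TSO → <0 1 0> <0 1 1> <0 2 0> <0 2 1> <1 1 0> <1 1 1> <1 2 0> <1 2 1> <2 1 0> <2 1 1> <2 2 0> <2 2 1>
under PSO → <0 1 0> <0 1 1> <0 2 0> <0 2 1> <1 1 0> <1 1 1> <1 2 0> <1 2 1> <2 1 0> <2 1 1> <2 2 0> <2 2 1>
target <0 2 0> ∈ {TSO,PSO}

SC:no TSO:yes PSO:yes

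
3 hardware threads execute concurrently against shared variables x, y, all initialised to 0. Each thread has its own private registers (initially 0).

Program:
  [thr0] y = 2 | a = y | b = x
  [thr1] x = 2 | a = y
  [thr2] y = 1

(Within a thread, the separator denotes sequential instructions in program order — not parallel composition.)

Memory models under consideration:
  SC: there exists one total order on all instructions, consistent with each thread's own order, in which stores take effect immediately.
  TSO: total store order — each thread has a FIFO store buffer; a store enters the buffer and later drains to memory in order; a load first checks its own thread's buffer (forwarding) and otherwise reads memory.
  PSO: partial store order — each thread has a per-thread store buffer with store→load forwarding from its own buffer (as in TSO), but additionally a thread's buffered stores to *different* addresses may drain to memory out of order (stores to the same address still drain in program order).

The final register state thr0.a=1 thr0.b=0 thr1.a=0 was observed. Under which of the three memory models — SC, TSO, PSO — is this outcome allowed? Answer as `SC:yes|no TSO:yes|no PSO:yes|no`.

outcome vector order: (thr0.a,thr0.b,thr1.a)
SC (9): 101 120 121 122 201 202 220 221 222
TSO (12): 100 101 102 120 121 122 200 201 202 220 221 222
PSO (12): 100 101 102 120 121 122 200 201 202 220 221 222
target 100 ∈ {TSO,PSO}

SC:no TSO:yes PSO:yes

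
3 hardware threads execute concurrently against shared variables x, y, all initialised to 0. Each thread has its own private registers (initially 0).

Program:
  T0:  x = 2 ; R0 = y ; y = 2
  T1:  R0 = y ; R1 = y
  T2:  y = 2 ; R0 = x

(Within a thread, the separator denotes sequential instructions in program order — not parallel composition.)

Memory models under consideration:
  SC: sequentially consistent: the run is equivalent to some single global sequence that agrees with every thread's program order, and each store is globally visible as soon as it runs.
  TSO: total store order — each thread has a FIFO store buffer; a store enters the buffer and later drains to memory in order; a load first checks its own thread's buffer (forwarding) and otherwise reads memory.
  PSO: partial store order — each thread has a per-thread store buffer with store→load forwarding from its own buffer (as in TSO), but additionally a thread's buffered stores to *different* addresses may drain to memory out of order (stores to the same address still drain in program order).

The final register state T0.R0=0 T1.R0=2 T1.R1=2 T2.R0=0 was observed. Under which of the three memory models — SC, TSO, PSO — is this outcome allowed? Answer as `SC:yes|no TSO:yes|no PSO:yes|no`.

SC:no TSO:yes PSO:yes

outcome vector order: (T0.R0,T1.R0,T1.R1,T2.R0)
SC: 9 outcomes — {0002; 0022; 0222; 2000; 2002; 2020; 2022; 2220; 2222}
TSO: 12 outcomes — {0000; 0002; 0020; 0022; 0220; 0222; 2000; 2002; 2020; 2022; 2220; 2222}
PSO: 12 outcomes — {0000; 0002; 0020; 0022; 0220; 0222; 2000; 2002; 2020; 2022; 2220; 2222}
target 0220 ∈ {TSO,PSO}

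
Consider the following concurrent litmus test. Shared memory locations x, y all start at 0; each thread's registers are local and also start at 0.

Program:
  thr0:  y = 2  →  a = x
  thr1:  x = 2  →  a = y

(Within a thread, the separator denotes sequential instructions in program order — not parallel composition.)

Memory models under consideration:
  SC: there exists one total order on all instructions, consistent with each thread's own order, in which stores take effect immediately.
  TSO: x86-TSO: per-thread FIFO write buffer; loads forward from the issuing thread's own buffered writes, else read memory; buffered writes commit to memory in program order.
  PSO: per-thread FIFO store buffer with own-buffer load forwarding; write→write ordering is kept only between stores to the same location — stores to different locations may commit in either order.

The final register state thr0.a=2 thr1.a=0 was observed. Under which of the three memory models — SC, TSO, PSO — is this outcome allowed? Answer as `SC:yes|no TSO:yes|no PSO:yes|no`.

SC:yes TSO:yes PSO:yes

outcome vector order: (thr0.a,thr1.a)
[SC] allowed = {02, 20, 22}
[TSO] allowed = {00, 02, 20, 22}
[PSO] allowed = {00, 02, 20, 22}
target 20 ∈ {SC,TSO,PSO}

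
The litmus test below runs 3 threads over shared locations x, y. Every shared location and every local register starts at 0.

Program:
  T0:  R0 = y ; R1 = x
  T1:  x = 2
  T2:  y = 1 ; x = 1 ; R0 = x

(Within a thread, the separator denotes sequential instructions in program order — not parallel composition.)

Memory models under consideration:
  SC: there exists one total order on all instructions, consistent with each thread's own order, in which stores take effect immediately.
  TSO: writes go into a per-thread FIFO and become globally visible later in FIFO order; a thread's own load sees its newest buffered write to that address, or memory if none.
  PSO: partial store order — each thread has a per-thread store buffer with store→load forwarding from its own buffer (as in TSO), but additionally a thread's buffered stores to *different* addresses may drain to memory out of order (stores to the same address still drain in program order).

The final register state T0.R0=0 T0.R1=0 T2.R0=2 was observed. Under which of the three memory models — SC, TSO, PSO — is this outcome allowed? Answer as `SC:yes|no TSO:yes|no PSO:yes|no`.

outcome vector order: (T0.R0,T0.R1,T2.R0)
[SC] allowed = {<0 0 1>, <0 0 2>, <0 1 1>, <0 1 2>, <0 2 1>, <0 2 2>, <1 0 1>, <1 0 2>, <1 1 1>, <1 1 2>, <1 2 1>, <1 2 2>}
[TSO] allowed = {<0 0 1>, <0 0 2>, <0 1 1>, <0 1 2>, <0 2 1>, <0 2 2>, <1 0 1>, <1 0 2>, <1 1 1>, <1 1 2>, <1 2 1>, <1 2 2>}
[PSO] allowed = {<0 0 1>, <0 0 2>, <0 1 1>, <0 1 2>, <0 2 1>, <0 2 2>, <1 0 1>, <1 0 2>, <1 1 1>, <1 1 2>, <1 2 1>, <1 2 2>}
target <0 0 2> ∈ {SC,TSO,PSO}

SC:yes TSO:yes PSO:yes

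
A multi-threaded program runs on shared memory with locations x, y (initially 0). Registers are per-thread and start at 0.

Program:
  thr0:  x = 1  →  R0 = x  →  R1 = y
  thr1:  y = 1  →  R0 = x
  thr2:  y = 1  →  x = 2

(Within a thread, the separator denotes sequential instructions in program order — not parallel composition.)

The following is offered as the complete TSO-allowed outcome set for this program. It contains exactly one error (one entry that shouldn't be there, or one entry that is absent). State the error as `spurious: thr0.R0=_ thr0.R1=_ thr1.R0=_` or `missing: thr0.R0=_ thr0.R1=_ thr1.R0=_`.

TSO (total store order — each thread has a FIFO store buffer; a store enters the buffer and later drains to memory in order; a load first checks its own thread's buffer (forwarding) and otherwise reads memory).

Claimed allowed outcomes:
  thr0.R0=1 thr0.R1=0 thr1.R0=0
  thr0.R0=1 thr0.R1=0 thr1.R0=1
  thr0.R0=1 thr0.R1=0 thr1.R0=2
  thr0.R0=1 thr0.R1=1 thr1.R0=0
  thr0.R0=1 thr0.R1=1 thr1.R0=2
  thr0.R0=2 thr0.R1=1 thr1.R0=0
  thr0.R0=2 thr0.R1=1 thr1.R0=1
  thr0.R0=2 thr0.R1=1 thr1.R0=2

missing: thr0.R0=1 thr0.R1=1 thr1.R0=1

outcome vector order: (thr0.R0,thr0.R1,thr1.R0)
TSO (9): 100, 101, 102, 110, 111, 112, 210, 211, 212
TSO∖claimed = {111}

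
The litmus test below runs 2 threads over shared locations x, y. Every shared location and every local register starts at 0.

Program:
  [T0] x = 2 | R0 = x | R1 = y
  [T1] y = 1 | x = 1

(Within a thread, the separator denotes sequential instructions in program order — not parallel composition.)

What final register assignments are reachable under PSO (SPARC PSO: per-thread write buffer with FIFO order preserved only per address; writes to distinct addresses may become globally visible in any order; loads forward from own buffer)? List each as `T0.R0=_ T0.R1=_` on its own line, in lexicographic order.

T0.R0=1 T0.R1=0
T0.R0=1 T0.R1=1
T0.R0=2 T0.R1=0
T0.R0=2 T0.R1=1

outcome vector order: (T0.R0,T0.R1)
|PSO outcomes| = 4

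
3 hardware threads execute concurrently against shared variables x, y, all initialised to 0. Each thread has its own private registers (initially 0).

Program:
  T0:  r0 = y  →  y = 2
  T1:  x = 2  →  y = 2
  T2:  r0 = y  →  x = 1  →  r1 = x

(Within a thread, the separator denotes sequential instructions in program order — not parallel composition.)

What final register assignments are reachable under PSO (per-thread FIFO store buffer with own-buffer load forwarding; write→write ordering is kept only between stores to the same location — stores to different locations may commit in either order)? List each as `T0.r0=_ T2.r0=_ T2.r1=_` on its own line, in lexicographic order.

outcome vector order: (T0.r0,T2.r0,T2.r1)
|PSO outcomes| = 8

T0.r0=0 T2.r0=0 T2.r1=1
T0.r0=0 T2.r0=0 T2.r1=2
T0.r0=0 T2.r0=2 T2.r1=1
T0.r0=0 T2.r0=2 T2.r1=2
T0.r0=2 T2.r0=0 T2.r1=1
T0.r0=2 T2.r0=0 T2.r1=2
T0.r0=2 T2.r0=2 T2.r1=1
T0.r0=2 T2.r0=2 T2.r1=2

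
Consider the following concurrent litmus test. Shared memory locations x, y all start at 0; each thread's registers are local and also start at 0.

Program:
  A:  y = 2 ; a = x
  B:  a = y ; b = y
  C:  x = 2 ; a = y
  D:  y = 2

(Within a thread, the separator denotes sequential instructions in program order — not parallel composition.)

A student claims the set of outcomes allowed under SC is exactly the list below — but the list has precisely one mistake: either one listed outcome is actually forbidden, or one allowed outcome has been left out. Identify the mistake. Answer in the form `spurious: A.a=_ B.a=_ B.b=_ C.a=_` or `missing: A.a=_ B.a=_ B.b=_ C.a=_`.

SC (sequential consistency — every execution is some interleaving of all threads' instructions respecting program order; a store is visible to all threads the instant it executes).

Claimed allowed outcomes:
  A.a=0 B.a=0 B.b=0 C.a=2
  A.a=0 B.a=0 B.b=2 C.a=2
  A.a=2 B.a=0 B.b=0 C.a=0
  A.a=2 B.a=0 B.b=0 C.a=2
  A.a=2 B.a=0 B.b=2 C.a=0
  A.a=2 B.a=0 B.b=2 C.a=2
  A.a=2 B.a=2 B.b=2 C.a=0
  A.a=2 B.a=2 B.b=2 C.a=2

outcome vector order: (A.a,B.a,B.b,C.a)
SC (9): <0 0 0 2> <0 0 2 2> <0 2 2 2> <2 0 0 0> <2 0 0 2> <2 0 2 0> <2 0 2 2> <2 2 2 0> <2 2 2 2>
SC∖claimed = {<0 2 2 2>}

missing: A.a=0 B.a=2 B.b=2 C.a=2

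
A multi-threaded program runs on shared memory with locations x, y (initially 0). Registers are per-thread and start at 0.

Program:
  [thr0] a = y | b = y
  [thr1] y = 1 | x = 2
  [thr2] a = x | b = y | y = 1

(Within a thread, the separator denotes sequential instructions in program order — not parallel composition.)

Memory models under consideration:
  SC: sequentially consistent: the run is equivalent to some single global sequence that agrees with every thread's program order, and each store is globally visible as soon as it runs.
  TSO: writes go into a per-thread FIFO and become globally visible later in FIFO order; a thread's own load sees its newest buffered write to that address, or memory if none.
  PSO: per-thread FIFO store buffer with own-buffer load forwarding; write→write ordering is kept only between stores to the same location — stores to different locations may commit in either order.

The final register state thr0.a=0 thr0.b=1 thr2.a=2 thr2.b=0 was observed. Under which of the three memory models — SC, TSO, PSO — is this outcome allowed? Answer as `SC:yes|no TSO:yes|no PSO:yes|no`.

outcome vector order: (thr0.a,thr0.b,thr2.a,thr2.b)
under SC → 0/0/0/0, 0/0/0/1, 0/0/2/1, 0/1/0/0, 0/1/0/1, 0/1/2/1, 1/1/0/0, 1/1/0/1, 1/1/2/1
under TSO → 0/0/0/0, 0/0/0/1, 0/0/2/1, 0/1/0/0, 0/1/0/1, 0/1/2/1, 1/1/0/0, 1/1/0/1, 1/1/2/1
under PSO → 0/0/0/0, 0/0/0/1, 0/0/2/0, 0/0/2/1, 0/1/0/0, 0/1/0/1, 0/1/2/0, 0/1/2/1, 1/1/0/0, 1/1/0/1, 1/1/2/0, 1/1/2/1
target 0/1/2/0 ∈ {PSO}

SC:no TSO:no PSO:yes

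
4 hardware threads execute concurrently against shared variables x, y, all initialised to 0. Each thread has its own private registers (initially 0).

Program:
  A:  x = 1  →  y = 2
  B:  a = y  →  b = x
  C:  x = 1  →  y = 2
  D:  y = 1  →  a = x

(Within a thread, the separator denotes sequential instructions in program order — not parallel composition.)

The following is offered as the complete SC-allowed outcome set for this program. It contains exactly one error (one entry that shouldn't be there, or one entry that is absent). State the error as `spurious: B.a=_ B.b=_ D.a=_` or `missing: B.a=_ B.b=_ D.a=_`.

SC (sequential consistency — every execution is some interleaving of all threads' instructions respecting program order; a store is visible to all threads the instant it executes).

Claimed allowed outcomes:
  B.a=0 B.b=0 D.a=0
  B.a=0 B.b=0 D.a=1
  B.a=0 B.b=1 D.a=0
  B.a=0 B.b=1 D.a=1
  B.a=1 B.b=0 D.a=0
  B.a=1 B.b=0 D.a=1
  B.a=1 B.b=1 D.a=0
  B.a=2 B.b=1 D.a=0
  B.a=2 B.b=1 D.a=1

outcome vector order: (B.a,B.b,D.a)
under SC → (0,0,0); (0,0,1); (0,1,0); (0,1,1); (1,0,0); (1,0,1); (1,1,0); (1,1,1); (2,1,0); (2,1,1)
SC∖claimed = {(1,1,1)}

missing: B.a=1 B.b=1 D.a=1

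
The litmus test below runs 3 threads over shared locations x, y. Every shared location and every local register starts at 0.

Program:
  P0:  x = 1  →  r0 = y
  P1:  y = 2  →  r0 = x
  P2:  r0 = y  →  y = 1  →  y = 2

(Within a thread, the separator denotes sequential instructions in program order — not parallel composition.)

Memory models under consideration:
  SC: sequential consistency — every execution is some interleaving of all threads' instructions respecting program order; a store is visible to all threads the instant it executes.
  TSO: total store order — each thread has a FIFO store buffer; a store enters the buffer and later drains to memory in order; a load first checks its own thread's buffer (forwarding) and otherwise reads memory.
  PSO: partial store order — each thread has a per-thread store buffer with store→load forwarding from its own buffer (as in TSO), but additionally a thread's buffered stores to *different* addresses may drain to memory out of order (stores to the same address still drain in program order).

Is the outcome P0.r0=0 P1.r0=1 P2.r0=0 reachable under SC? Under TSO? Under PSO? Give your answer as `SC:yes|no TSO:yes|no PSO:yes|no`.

outcome vector order: (P0.r0,P1.r0,P2.r0)
SC (10): 0/1/0 0/1/2 1/0/0 1/0/2 1/1/0 1/1/2 2/0/0 2/0/2 2/1/0 2/1/2
TSO (12): 0/0/0 0/0/2 0/1/0 0/1/2 1/0/0 1/0/2 1/1/0 1/1/2 2/0/0 2/0/2 2/1/0 2/1/2
PSO (12): 0/0/0 0/0/2 0/1/0 0/1/2 1/0/0 1/0/2 1/1/0 1/1/2 2/0/0 2/0/2 2/1/0 2/1/2
target 0/1/0 ∈ {SC,TSO,PSO}

SC:yes TSO:yes PSO:yes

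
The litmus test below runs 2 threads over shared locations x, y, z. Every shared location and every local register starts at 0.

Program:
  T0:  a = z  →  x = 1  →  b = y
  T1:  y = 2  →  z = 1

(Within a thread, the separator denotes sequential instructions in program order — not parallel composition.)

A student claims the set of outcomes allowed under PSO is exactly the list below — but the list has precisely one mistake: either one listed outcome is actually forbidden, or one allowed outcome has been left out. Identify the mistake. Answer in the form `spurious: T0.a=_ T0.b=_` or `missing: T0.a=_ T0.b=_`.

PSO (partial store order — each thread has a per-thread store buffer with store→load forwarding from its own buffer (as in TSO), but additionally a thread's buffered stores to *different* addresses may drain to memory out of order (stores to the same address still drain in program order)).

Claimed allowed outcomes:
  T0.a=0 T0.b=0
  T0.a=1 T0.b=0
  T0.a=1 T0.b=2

missing: T0.a=0 T0.b=2

outcome vector order: (T0.a,T0.b)
under PSO → 00 02 10 12
PSO∖claimed = {02}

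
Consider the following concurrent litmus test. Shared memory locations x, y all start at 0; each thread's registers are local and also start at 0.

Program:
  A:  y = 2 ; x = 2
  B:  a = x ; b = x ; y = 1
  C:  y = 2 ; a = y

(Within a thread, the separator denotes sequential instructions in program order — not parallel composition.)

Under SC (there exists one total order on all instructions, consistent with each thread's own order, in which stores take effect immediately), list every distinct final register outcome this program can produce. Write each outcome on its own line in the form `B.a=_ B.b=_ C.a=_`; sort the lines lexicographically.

outcome vector order: (B.a,B.b,C.a)
|SC outcomes| = 6

B.a=0 B.b=0 C.a=1
B.a=0 B.b=0 C.a=2
B.a=0 B.b=2 C.a=1
B.a=0 B.b=2 C.a=2
B.a=2 B.b=2 C.a=1
B.a=2 B.b=2 C.a=2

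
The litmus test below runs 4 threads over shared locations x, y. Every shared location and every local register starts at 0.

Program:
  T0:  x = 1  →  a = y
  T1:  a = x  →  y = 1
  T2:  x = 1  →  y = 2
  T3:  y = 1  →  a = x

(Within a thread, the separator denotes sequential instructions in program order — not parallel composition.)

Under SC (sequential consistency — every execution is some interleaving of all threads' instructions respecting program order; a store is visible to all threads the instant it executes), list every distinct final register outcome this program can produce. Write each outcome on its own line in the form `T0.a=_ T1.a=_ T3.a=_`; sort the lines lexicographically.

T0.a=0 T1.a=0 T3.a=1
T0.a=0 T1.a=1 T3.a=1
T0.a=1 T1.a=0 T3.a=0
T0.a=1 T1.a=0 T3.a=1
T0.a=1 T1.a=1 T3.a=0
T0.a=1 T1.a=1 T3.a=1
T0.a=2 T1.a=0 T3.a=0
T0.a=2 T1.a=0 T3.a=1
T0.a=2 T1.a=1 T3.a=0
T0.a=2 T1.a=1 T3.a=1

outcome vector order: (T0.a,T1.a,T3.a)
|SC outcomes| = 10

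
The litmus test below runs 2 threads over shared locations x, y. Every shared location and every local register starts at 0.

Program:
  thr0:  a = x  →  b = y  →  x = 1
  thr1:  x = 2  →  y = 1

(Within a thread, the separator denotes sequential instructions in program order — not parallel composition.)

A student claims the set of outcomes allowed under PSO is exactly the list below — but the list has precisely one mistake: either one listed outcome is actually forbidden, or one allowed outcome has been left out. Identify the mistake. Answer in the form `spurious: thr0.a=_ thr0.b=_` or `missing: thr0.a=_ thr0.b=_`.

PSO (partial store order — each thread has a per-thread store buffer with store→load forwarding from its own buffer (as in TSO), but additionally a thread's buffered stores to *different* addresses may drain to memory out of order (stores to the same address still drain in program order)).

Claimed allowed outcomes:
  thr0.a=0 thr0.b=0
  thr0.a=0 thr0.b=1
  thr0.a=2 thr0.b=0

missing: thr0.a=2 thr0.b=1

outcome vector order: (thr0.a,thr0.b)
PSO: 4 outcomes — {<0 0>, <0 1>, <2 0>, <2 1>}
PSO∖claimed = {<2 1>}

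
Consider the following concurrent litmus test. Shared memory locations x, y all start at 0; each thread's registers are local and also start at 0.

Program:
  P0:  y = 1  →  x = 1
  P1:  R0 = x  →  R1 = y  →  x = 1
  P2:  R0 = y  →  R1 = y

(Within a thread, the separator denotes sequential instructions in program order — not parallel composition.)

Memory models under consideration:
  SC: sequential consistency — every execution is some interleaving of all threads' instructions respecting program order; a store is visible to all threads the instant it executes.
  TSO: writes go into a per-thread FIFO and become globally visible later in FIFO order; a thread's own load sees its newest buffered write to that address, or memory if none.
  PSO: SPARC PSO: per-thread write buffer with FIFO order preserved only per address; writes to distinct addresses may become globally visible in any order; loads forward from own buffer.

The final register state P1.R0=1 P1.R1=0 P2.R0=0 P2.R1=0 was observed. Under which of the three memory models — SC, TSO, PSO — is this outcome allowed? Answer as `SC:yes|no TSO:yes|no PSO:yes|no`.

SC:no TSO:no PSO:yes

outcome vector order: (P1.R0,P1.R1,P2.R0,P2.R1)
SC: 9 outcomes — {0/0/0/0 0/0/0/1 0/0/1/1 0/1/0/0 0/1/0/1 0/1/1/1 1/1/0/0 1/1/0/1 1/1/1/1}
TSO: 9 outcomes — {0/0/0/0 0/0/0/1 0/0/1/1 0/1/0/0 0/1/0/1 0/1/1/1 1/1/0/0 1/1/0/1 1/1/1/1}
PSO: 12 outcomes — {0/0/0/0 0/0/0/1 0/0/1/1 0/1/0/0 0/1/0/1 0/1/1/1 1/0/0/0 1/0/0/1 1/0/1/1 1/1/0/0 1/1/0/1 1/1/1/1}
target 1/0/0/0 ∈ {PSO}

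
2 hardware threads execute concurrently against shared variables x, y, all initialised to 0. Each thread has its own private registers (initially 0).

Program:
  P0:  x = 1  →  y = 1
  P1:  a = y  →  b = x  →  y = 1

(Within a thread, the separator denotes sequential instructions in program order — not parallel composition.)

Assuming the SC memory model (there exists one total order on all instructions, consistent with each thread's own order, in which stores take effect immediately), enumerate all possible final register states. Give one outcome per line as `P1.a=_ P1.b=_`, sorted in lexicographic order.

P1.a=0 P1.b=0
P1.a=0 P1.b=1
P1.a=1 P1.b=1

outcome vector order: (P1.a,P1.b)
|SC outcomes| = 3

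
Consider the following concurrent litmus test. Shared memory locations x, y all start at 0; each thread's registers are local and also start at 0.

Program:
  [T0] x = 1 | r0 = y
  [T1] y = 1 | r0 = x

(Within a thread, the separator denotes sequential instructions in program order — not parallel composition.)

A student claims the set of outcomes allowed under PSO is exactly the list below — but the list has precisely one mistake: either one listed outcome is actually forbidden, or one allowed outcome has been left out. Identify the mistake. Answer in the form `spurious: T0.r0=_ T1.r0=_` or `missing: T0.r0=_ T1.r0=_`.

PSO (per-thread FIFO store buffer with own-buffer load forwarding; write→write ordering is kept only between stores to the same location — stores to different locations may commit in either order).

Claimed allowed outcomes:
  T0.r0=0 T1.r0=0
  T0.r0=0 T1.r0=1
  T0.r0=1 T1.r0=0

outcome vector order: (T0.r0,T1.r0)
[PSO] allowed = {00 01 10 11}
PSO∖claimed = {11}

missing: T0.r0=1 T1.r0=1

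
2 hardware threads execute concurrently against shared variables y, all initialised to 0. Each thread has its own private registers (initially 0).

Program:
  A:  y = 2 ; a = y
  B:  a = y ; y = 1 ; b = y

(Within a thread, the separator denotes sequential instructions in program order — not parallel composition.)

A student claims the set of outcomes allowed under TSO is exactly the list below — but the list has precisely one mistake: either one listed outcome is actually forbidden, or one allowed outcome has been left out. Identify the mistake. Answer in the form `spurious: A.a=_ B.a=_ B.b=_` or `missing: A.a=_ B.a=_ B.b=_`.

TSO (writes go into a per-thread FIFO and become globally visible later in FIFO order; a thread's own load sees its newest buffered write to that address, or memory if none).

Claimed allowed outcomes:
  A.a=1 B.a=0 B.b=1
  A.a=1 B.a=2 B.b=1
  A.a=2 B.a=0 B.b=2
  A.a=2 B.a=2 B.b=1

outcome vector order: (A.a,B.a,B.b)
TSO: 5 outcomes — {1/0/1, 1/2/1, 2/0/1, 2/0/2, 2/2/1}
TSO∖claimed = {2/0/1}

missing: A.a=2 B.a=0 B.b=1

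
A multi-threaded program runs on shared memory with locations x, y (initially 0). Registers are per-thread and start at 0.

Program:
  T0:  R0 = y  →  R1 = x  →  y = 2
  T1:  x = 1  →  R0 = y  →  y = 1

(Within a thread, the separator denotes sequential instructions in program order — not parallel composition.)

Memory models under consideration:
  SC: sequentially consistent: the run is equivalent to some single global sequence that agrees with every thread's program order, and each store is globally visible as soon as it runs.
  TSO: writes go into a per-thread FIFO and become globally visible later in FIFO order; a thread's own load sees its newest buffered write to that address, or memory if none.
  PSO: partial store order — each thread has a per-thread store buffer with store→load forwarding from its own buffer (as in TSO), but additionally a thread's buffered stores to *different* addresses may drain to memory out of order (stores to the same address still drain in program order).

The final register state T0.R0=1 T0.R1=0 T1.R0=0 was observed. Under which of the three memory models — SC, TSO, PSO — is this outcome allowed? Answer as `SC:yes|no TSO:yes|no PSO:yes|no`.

outcome vector order: (T0.R0,T0.R1,T1.R0)
SC (5): 000 002 010 012 110
TSO (5): 000 002 010 012 110
PSO (6): 000 002 010 012 100 110
target 100 ∈ {PSO}

SC:no TSO:no PSO:yes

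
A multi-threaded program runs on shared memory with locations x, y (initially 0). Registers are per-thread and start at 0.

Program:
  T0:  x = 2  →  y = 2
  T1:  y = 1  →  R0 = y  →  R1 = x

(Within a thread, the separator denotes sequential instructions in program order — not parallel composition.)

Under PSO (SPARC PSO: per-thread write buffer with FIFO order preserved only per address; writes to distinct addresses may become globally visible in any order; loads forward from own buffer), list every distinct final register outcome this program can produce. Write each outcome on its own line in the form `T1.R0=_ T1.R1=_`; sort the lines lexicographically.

outcome vector order: (T1.R0,T1.R1)
|PSO outcomes| = 4

T1.R0=1 T1.R1=0
T1.R0=1 T1.R1=2
T1.R0=2 T1.R1=0
T1.R0=2 T1.R1=2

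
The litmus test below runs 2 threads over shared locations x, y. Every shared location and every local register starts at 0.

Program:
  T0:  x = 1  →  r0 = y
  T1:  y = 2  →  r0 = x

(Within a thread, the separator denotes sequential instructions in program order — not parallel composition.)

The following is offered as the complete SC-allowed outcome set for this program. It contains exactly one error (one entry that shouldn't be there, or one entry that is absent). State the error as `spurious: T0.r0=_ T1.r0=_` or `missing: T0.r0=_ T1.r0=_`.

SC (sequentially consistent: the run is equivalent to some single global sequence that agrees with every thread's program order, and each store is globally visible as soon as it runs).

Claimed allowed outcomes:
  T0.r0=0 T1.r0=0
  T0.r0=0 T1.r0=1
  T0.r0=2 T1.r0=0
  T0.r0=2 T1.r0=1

outcome vector order: (T0.r0,T1.r0)
[SC] allowed = {(0,1), (2,0), (2,1)}
claimed∖SC = {(0,0)}

spurious: T0.r0=0 T1.r0=0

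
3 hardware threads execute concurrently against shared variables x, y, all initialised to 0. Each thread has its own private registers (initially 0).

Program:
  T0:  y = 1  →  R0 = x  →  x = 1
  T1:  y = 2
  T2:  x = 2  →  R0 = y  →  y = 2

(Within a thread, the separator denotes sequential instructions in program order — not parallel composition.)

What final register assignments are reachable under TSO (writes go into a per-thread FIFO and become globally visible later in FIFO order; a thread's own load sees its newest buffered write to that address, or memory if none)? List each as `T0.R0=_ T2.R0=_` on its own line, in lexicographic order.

T0.R0=0 T2.R0=0
T0.R0=0 T2.R0=1
T0.R0=0 T2.R0=2
T0.R0=2 T2.R0=0
T0.R0=2 T2.R0=1
T0.R0=2 T2.R0=2

outcome vector order: (T0.R0,T2.R0)
|TSO outcomes| = 6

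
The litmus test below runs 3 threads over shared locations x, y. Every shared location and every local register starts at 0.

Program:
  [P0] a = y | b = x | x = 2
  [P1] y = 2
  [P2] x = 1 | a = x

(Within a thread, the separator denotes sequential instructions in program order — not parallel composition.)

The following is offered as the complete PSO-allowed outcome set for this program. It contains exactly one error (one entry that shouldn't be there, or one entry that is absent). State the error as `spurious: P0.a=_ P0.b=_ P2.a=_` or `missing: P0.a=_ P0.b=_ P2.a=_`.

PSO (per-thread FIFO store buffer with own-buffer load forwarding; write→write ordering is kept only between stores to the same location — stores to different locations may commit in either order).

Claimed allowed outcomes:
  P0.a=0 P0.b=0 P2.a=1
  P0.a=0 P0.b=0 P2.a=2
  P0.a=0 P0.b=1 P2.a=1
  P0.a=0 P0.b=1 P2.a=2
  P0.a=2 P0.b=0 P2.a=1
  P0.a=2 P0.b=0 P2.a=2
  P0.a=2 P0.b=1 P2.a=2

missing: P0.a=2 P0.b=1 P2.a=1

outcome vector order: (P0.a,P0.b,P2.a)
[PSO] allowed = {001; 002; 011; 012; 201; 202; 211; 212}
PSO∖claimed = {211}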